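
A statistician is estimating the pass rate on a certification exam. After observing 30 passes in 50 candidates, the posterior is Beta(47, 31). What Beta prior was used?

Beta(17, 11)

A Beta(a, b) prior with s successes and f failures in binomial data gives a Beta(a+s, b+f) posterior.
So a = 47 − 30 = 17 and b = 31 − 20 = 11.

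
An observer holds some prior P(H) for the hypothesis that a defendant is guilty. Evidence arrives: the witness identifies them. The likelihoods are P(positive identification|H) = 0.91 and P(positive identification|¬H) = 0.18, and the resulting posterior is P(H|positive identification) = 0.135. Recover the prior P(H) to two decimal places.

P(H) = 0.03

Bayes' rule in odds form gives O(H|E) = O(H)·[P(E|H)/P(E|¬H)], hence O(H) = O(H|E)/LR.
Posterior odds = 0.135/(1−0.135) = 0.1561. LR = 0.91/0.18 = 5.0556.
Prior odds = 0.1561/5.0556 = 0.0309, so P(H) = 0.0309/(1+0.0309) ≈ 0.03.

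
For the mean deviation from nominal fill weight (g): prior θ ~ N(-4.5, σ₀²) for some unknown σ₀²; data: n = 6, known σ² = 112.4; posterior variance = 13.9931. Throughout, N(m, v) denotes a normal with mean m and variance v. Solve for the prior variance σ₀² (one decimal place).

σ₀² = 55.3

For the Normal–Normal model with known σ², precisions add: τ_n = τ₀ + n/σ².
So 1/σ₀² = 1/13.9931 − 6/112.4 = 0.071464 − 0.053381 = 0.018083.
Hence σ₀² = 1/0.018083 ≈ 55.3.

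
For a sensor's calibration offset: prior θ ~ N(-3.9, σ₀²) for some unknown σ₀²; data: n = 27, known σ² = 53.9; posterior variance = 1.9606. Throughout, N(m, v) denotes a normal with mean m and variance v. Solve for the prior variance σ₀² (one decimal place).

σ₀² = 109.6

For the Normal–Normal model with known σ², precisions add: τ_n = τ₀ + n/σ².
So 1/σ₀² = 1/1.9606 − 27/53.9 = 0.510048 − 0.500928 = 0.009120.
Hence σ₀² = 1/0.009120 ≈ 109.6.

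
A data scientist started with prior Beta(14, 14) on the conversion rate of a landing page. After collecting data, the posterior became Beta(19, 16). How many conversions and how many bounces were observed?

5 conversions and 2 bounces

Beta is conjugate to the binomial likelihood: posterior = Beta(a+s, b+f).
Match parameters: s=19−14=5, f=16−14=2.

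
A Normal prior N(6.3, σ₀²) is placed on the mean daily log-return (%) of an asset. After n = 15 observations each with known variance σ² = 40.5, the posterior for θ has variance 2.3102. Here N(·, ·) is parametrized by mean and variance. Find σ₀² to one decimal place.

σ₀² = 16.0

Posterior precision equals prior precision plus data precision: 1/σ_n² = 1/σ₀² + n/σ².
So 1/σ₀² = 1/2.3102 − 15/40.5 = 0.432863 − 0.370370 = 0.062493.
Hence σ₀² = 1/0.062493 ≈ 16.0.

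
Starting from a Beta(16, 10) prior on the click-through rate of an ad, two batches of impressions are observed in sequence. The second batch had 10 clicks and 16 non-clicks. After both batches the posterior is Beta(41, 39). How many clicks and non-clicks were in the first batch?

15 clicks and 13 non-clicks

Sequential conjugate updates are equivalent to a single update on the pooled data, so total successes = posterior α − prior α and total failures = posterior β − prior β.
Total across both batches: 41−16=25 clicks, 39−10=29 non-clicks.
Subtract the second batch: 25−10=15 clicks and 29−16=13 non-clicks.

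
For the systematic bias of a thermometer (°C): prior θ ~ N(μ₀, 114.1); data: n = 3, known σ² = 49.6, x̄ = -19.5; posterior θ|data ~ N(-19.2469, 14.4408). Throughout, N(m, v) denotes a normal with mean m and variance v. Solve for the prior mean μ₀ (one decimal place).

With known observation variance, the Normal–Normal posterior has precision τ_n = τ₀ + n/σ² and mean μ_n = (τ₀μ₀ + (n/σ²)x̄)/τ_n.
Here τ₀ = 1/114.1 = 0.008764 and τ_data = 3/49.6 = 0.060484, so τ_n = 0.069248.
Rearranging for μ₀: μ₀ = (μ_n·τ_n − τ_data·x̄)/τ₀ = (-19.2469·0.069248 − 0.060484·-19.5) / 0.008764 = -0.153371/0.008764 ≈ -17.5.

μ₀ = -17.5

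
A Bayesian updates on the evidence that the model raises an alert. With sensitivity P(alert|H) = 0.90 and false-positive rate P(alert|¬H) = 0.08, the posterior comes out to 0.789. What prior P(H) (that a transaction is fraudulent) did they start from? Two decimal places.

In odds form, posterior odds = prior odds × likelihood ratio, so prior odds = posterior odds ÷ LR.
Posterior odds = 0.789/(1−0.789) = 3.7393. LR = 0.90/0.08 = 11.2500.
Prior odds = 3.7393/11.2500 = 0.3324, so P(H) = 0.3324/(1+0.3324) ≈ 0.25.

P(H) = 0.25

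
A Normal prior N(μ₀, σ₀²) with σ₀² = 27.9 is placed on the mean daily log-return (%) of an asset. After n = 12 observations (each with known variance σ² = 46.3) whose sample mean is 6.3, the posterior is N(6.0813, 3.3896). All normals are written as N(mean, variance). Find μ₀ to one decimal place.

μ₀ = 4.5

The posterior mean is a precision-weighted average: μ_n = (τ₀μ₀ + τ_data·x̄)/(τ₀+τ_data), with τ₀=1/σ₀² and τ_data=n/σ².
Here τ₀ = 1/27.9 = 0.035842 and τ_data = 12/46.3 = 0.259179, so τ_n = 0.295021.
Rearranging for μ₀: μ₀ = (μ_n·τ_n − τ_data·x̄)/τ₀ = (6.0813·0.295021 − 0.259179·6.3) / 0.035842 = 0.161284/0.035842 ≈ 4.5.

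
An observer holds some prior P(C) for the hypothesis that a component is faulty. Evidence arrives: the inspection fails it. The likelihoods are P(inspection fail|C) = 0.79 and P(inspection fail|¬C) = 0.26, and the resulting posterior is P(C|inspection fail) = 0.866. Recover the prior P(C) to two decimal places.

In odds form, posterior odds = prior odds × likelihood ratio, so prior odds = posterior odds ÷ LR.
Posterior odds = 0.866/(1−0.866) = 6.4627. LR = 0.79/0.26 = 3.0385.
Prior odds = 6.4627/3.0385 = 2.1269, so P(C) = 2.1269/(1+2.1269) ≈ 0.68.

P(C) = 0.68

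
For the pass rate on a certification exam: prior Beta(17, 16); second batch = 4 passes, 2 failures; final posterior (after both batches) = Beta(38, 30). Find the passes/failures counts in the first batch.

Sequential conjugate updates are equivalent to a single update on the pooled data, so total successes = posterior α − prior α and total failures = posterior β − prior β.
Total across both batches: 38−17=21 passes, 30−16=14 failures.
Subtract the second batch: 21−4=17 passes and 14−2=12 failures.

17 passes and 12 failures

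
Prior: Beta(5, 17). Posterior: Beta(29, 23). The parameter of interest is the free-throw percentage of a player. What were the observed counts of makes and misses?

Under Beta–binomial conjugacy the posterior parameters are (α+s, β+f).
So s = 29 − 5 = 24 and f = 23 − 17 = 6.

24 makes and 6 misses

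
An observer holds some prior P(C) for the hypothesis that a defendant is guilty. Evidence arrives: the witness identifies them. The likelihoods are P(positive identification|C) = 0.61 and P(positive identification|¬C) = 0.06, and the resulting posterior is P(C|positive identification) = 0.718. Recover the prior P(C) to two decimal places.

P(C) = 0.20

In odds form, posterior odds = prior odds × likelihood ratio, so prior odds = posterior odds ÷ LR.
Posterior odds = 0.718/(1−0.718) = 2.5461. LR = 0.61/0.06 = 10.1667.
Prior odds = 2.5461/10.1667 = 0.2504, so P(C) = 0.2504/(1+0.2504) ≈ 0.20.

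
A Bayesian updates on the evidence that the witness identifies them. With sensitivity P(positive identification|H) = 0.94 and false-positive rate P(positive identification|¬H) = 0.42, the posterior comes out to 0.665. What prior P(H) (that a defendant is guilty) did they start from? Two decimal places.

P(H) = 0.47

In odds form, posterior odds = prior odds × likelihood ratio, so prior odds = posterior odds ÷ LR.
Posterior odds = 0.665/(1−0.665) = 1.9851. LR = 0.94/0.42 = 2.2381.
Prior odds = 1.9851/2.2381 = 0.8870, so P(H) = 0.8870/(1+0.8870) ≈ 0.47.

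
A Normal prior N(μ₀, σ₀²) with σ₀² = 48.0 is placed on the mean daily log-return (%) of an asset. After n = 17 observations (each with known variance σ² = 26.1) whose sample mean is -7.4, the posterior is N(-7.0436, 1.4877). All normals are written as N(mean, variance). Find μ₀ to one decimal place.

The posterior mean is a precision-weighted average: μ_n = (τ₀μ₀ + τ_data·x̄)/(τ₀+τ_data), with τ₀=1/σ₀² and τ_data=n/σ².
Here τ₀ = 1/48.0 = 0.020833 and τ_data = 17/26.1 = 0.651341, so τ_n = 0.672174.
Rearranging for μ₀: μ₀ = (μ_n·τ_n − τ_data·x̄)/τ₀ = (-7.0436·0.672174 − 0.651341·-7.4) / 0.020833 = 0.085399/0.020833 ≈ 4.1.

μ₀ = 4.1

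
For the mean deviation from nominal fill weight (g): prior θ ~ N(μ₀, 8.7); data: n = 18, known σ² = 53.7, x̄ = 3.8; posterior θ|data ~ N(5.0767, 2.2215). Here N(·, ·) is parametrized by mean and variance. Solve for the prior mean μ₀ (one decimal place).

With known observation variance, the Normal–Normal posterior has precision τ_n = τ₀ + n/σ² and mean μ_n = (τ₀μ₀ + (n/σ²)x̄)/τ_n.
Here τ₀ = 1/8.7 = 0.114943 and τ_data = 18/53.7 = 0.335196, so τ_n = 0.450139.
Rearranging for μ₀: μ₀ = (μ_n·τ_n − τ_data·x̄)/τ₀ = (5.0767·0.450139 − 0.335196·3.8) / 0.114943 = 1.011476/0.114943 ≈ 8.8.

μ₀ = 8.8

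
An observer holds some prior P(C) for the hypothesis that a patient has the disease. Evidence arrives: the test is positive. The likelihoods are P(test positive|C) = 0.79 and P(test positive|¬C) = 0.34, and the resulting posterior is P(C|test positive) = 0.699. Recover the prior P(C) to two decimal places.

P(C) = 0.50

In odds form, posterior odds = prior odds × likelihood ratio, so prior odds = posterior odds ÷ LR.
Posterior odds = 0.699/(1−0.699) = 2.3223. LR = 0.79/0.34 = 2.3235.
Prior odds = 2.3223/2.3235 = 0.9995, so P(C) = 0.9995/(1+0.9995) ≈ 0.50.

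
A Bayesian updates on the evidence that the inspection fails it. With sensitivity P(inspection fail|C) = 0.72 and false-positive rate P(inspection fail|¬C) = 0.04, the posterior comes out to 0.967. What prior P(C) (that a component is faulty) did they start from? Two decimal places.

P(C) = 0.62

In odds form, posterior odds = prior odds × likelihood ratio, so prior odds = posterior odds ÷ LR.
Posterior odds = 0.967/(1−0.967) = 29.3030. LR = 0.72/0.04 = 18.0000.
Prior odds = 29.3030/18.0000 = 1.6279, so P(C) = 1.6279/(1+1.6279) ≈ 0.62.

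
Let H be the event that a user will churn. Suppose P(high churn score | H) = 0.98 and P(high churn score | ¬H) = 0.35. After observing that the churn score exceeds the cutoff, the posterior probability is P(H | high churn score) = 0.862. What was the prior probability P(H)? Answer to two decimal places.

P(H) = 0.69

Bayes' rule in odds form gives O(H|E) = O(H)·[P(E|H)/P(E|¬H)], hence O(H) = O(H|E)/LR.
Posterior odds = 0.862/(1−0.862) = 6.2464. LR = 0.98/0.35 = 2.8000.
Prior odds = 6.2464/2.8000 = 2.2309, so P(H) = 2.2309/(1+2.2309) ≈ 0.69.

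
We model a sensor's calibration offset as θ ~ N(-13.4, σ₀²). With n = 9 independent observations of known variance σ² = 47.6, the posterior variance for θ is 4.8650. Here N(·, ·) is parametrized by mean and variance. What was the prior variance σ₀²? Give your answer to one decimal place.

σ₀² = 60.7

Posterior precision equals prior precision plus data precision: 1/σ_n² = 1/σ₀² + n/σ².
So 1/σ₀² = 1/4.8650 − 9/47.6 = 0.205550 − 0.189076 = 0.016474.
Hence σ₀² = 1/0.016474 ≈ 60.7.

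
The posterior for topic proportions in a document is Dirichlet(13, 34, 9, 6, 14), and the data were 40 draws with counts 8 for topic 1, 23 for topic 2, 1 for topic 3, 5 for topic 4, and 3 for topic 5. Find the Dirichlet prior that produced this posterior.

Dirichlet(5, 11, 8, 1, 11)

For a Dirichlet(α) prior with multinomial counts c, the posterior is Dirichlet(α + c) componentwise.
Subtract each count from the matching posterior parameter: 13−8=5, 34−23=11, 9−1=8, 6−5=1, 14−3=11.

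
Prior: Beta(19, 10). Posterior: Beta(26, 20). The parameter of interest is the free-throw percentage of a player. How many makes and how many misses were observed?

A Beta(a, b) prior with s successes and f failures in binomial data gives a Beta(a+s, b+f) posterior.
So s = 26 − 19 = 7 and f = 20 − 10 = 10.

7 makes and 10 misses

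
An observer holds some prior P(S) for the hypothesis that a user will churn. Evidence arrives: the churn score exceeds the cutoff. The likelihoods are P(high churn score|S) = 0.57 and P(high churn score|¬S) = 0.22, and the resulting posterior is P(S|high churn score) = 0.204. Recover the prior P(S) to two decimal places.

In odds form, posterior odds = prior odds × likelihood ratio, so prior odds = posterior odds ÷ LR.
Posterior odds = 0.204/(1−0.204) = 0.2563. LR = 0.57/0.22 = 2.5909.
Prior odds = 0.2563/2.5909 = 0.0989, so P(S) = 0.0989/(1+0.0989) ≈ 0.09.

P(S) = 0.09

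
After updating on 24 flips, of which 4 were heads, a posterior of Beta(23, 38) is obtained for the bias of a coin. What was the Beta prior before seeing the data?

Under Beta–binomial conjugacy the posterior parameters are (α+s, β+f).
Subtract the data counts: 23−4=19, 38−20=18.

Beta(19, 18)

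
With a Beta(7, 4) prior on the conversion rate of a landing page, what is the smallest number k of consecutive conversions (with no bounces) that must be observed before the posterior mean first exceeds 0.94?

k = 56

After k conversions and 0 bounces the posterior is Beta(7+k, 4), with mean (7+k)/(7+4+k).
Set (7+k)/(11+k) > 0.94 and solve: k > (0.94·11 − 7)/(1 − 0.94) = 55.667.
The smallest integer exceeding 55.667 is 56, and checking k=56: (63)/(67) = 0.9403 > 0.94.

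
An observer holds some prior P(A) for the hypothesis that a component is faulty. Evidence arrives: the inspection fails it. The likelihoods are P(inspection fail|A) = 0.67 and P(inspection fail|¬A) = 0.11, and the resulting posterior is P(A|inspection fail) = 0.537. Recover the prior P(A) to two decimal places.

P(A) = 0.16

In odds form, posterior odds = prior odds × likelihood ratio, so prior odds = posterior odds ÷ LR.
Posterior odds = 0.537/(1−0.537) = 1.1598. LR = 0.67/0.11 = 6.0909.
Prior odds = 1.1598/6.0909 = 0.1904, so P(A) = 0.1904/(1+0.1904) ≈ 0.16.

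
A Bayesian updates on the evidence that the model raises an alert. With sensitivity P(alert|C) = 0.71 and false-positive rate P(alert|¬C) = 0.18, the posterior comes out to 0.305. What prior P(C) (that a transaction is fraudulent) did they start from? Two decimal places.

P(C) = 0.10

In odds form, posterior odds = prior odds × likelihood ratio, so prior odds = posterior odds ÷ LR.
Posterior odds = 0.305/(1−0.305) = 0.4388. LR = 0.71/0.18 = 3.9444.
Prior odds = 0.4388/3.9444 = 0.1112, so P(C) = 0.1112/(1+0.1112) ≈ 0.10.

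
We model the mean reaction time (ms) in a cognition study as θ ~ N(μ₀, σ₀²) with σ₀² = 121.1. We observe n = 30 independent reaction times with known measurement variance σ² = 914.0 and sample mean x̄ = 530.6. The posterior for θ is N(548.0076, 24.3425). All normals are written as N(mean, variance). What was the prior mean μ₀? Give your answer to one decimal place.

μ₀ = 617.2

With known observation variance, the Normal–Normal posterior has precision τ_n = τ₀ + n/σ² and mean μ_n = (τ₀μ₀ + (n/σ²)x̄)/τ_n.
Here τ₀ = 1/121.1 = 0.008258 and τ_data = 30/914.0 = 0.032823, so τ_n = 0.041081.
Rearranging for μ₀: μ₀ = (μ_n·τ_n − τ_data·x̄)/τ₀ = (548.0076·0.041081 − 0.032823·530.6) / 0.008258 = 5.096816/0.008258 ≈ 617.2.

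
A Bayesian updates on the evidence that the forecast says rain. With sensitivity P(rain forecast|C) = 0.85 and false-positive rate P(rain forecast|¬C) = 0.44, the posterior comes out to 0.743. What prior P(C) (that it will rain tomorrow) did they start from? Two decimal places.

P(C) = 0.60

In odds form, posterior odds = prior odds × likelihood ratio, so prior odds = posterior odds ÷ LR.
Posterior odds = 0.743/(1−0.743) = 2.8911. LR = 0.85/0.44 = 1.9318.
Prior odds = 2.8911/1.9318 = 1.4966, so P(C) = 1.4966/(1+1.4966) ≈ 0.60.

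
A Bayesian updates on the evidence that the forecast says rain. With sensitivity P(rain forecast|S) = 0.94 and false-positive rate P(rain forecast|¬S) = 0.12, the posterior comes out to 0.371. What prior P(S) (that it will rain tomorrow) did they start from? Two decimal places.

P(S) = 0.07

In odds form, posterior odds = prior odds × likelihood ratio, so prior odds = posterior odds ÷ LR.
Posterior odds = 0.371/(1−0.371) = 0.5898. LR = 0.94/0.12 = 7.8333.
Prior odds = 0.5898/7.8333 = 0.0753, so P(S) = 0.0753/(1+0.0753) ≈ 0.07.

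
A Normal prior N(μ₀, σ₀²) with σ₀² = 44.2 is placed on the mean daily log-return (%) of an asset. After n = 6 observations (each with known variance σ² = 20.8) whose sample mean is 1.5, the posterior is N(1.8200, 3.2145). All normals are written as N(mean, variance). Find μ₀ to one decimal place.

The posterior mean is a precision-weighted average: μ_n = (τ₀μ₀ + τ_data·x̄)/(τ₀+τ_data), with τ₀=1/σ₀² and τ_data=n/σ².
Here τ₀ = 1/44.2 = 0.022624 and τ_data = 6/20.8 = 0.288462, so τ_n = 0.311086.
Rearranging for μ₀: μ₀ = (μ_n·τ_n − τ_data·x̄)/τ₀ = (1.8200·0.311086 − 0.288462·1.5) / 0.022624 = 0.133484/0.022624 ≈ 5.9.

μ₀ = 5.9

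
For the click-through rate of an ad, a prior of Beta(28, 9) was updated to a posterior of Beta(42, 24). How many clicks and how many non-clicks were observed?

A Beta(a, b) prior with s successes and f failures in binomial data gives a Beta(a+s, b+f) posterior.
Match parameters: s=42−28=14, f=24−9=15.

14 clicks and 15 non-clicks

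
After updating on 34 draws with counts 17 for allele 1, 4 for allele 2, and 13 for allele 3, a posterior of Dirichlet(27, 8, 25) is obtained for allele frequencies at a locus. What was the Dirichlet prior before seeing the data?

For a Dirichlet(α) prior with multinomial counts c, the posterior is Dirichlet(α + c) componentwise.
Subtract each count from the matching posterior parameter: 27−17=10, 8−4=4, 25−13=12.

Dirichlet(10, 4, 12)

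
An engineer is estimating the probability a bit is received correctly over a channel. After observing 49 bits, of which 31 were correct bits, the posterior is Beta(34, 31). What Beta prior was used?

Beta(3, 13)

A Beta(a, b) prior with s successes and f failures in binomial data gives a Beta(a+s, b+f) posterior.
Subtract the data counts: 34−31=3, 31−18=13.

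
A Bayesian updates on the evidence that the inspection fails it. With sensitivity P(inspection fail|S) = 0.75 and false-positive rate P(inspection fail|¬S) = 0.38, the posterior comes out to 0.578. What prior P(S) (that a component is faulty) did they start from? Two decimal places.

P(S) = 0.41

In odds form, posterior odds = prior odds × likelihood ratio, so prior odds = posterior odds ÷ LR.
Posterior odds = 0.578/(1−0.578) = 1.3697. LR = 0.75/0.38 = 1.9737.
Prior odds = 1.3697/1.9737 = 0.6940, so P(S) = 0.6940/(1+0.6940) ≈ 0.41.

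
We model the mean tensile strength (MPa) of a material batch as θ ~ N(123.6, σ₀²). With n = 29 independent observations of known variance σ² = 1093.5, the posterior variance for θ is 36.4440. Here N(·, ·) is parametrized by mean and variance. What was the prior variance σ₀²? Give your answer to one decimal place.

For the Normal–Normal model with known σ², precisions add: τ_n = τ₀ + n/σ².
So 1/σ₀² = 1/36.4440 − 29/1093.5 = 0.027439 − 0.026520 = 0.000919.
Hence σ₀² = 1/0.000919 ≈ 1088.1.

σ₀² = 1088.1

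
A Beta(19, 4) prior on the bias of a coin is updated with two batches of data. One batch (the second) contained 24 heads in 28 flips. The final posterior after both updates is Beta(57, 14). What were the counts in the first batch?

14 heads and 6 tails

Because Beta–binomial updating is additive in the counts, the combined data contributed (α_post−α_prior, β_post−β_prior) successes and failures.
Total across both batches: 57−19=38 heads, 14−4=10 tails.
Subtract the second batch: 38−24=14 heads and 10−4=6 tails.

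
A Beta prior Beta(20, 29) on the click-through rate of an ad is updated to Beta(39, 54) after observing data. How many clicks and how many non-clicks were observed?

A Beta(α, β) prior with s successes and f failures in binomial data gives a Beta(α+s, β+f) posterior.
So s = 39 − 20 = 19 and f = 54 − 29 = 25.

19 clicks and 25 non-clicks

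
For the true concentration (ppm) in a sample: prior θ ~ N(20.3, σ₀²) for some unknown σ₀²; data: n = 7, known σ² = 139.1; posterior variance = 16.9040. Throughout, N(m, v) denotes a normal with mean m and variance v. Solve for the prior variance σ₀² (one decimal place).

For the Normal–Normal model with known σ², precisions add: τ_n = τ₀ + n/σ².
So 1/σ₀² = 1/16.9040 − 7/139.1 = 0.059158 − 0.050324 = 0.008834.
Hence σ₀² = 1/0.008834 ≈ 113.2.

σ₀² = 113.2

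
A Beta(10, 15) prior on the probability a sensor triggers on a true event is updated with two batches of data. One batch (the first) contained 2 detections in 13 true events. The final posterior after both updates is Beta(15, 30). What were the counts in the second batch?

3 detections and 4 misses

Sequential conjugate updates are equivalent to a single update on the pooled data, so total successes = posterior α − prior α and total failures = posterior β − prior β.
Total across both batches: 15−10=5 detections, 30−15=15 misses.
Subtract the first batch: 5−2=3 detections and 15−11=4 misses.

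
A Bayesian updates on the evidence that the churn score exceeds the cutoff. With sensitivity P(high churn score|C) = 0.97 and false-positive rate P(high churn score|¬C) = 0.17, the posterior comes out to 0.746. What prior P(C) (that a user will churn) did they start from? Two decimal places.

In odds form, posterior odds = prior odds × likelihood ratio, so prior odds = posterior odds ÷ LR.
Posterior odds = 0.746/(1−0.746) = 2.9370. LR = 0.97/0.17 = 5.7059.
Prior odds = 2.9370/5.7059 = 0.5147, so P(C) = 0.5147/(1+0.5147) ≈ 0.34.

P(C) = 0.34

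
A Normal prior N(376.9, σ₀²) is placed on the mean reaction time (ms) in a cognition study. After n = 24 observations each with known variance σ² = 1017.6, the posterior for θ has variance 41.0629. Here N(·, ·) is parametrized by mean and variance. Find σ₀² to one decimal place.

σ₀² = 1302.1

For the Normal–Normal model with known σ², precisions add: τ_n = τ₀ + n/σ².
So 1/σ₀² = 1/41.0629 − 24/1017.6 = 0.024353 − 0.023585 = 0.000768.
Hence σ₀² = 1/0.000768 ≈ 1302.1.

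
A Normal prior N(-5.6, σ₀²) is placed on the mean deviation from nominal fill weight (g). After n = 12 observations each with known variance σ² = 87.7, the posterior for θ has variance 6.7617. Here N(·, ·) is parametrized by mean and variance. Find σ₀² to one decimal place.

σ₀² = 90.4

For the Normal–Normal model with known σ², precisions add: τ_n = τ₀ + n/σ².
So 1/σ₀² = 1/6.7617 − 12/87.7 = 0.147892 − 0.136830 = 0.011062.
Hence σ₀² = 1/0.011062 ≈ 90.4.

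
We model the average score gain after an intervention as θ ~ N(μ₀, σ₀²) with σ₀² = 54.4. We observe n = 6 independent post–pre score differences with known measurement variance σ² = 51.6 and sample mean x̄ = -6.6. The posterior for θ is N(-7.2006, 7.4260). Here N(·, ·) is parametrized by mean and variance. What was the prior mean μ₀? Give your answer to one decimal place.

μ₀ = -11.0

With known observation variance, the Normal–Normal posterior has precision τ_n = τ₀ + n/σ² and mean μ_n = (τ₀μ₀ + (n/σ²)x̄)/τ_n.
Here τ₀ = 1/54.4 = 0.018382 and τ_data = 6/51.6 = 0.116279, so τ_n = 0.134661.
Rearranging for μ₀: μ₀ = (μ_n·τ_n − τ_data·x̄)/τ₀ = (-7.2006·0.134661 − 0.116279·-6.6) / 0.018382 = -0.202199/0.018382 ≈ -11.0.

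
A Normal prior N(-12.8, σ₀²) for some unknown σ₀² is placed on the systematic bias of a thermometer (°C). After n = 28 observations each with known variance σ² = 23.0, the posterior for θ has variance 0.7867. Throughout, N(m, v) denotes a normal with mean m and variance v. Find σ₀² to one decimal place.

σ₀² = 18.6

Posterior precision equals prior precision plus data precision: 1/σ_n² = 1/σ₀² + n/σ².
So 1/σ₀² = 1/0.7867 − 28/23.0 = 1.271133 − 1.217391 = 0.053742.
Hence σ₀² = 1/0.053742 ≈ 18.6.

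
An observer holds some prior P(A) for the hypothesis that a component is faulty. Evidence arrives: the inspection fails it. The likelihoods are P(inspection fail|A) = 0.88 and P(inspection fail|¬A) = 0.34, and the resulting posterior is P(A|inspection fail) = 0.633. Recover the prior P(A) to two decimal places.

In odds form, posterior odds = prior odds × likelihood ratio, so prior odds = posterior odds ÷ LR.
Posterior odds = 0.633/(1−0.633) = 1.7248. LR = 0.88/0.34 = 2.5882.
Prior odds = 1.7248/2.5882 = 0.6664, so P(A) = 0.6664/(1+0.6664) ≈ 0.40.

P(A) = 0.40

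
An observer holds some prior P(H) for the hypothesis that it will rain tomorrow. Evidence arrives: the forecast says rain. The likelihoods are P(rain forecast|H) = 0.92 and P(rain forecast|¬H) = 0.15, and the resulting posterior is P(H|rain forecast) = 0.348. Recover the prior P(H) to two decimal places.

P(H) = 0.08

In odds form, posterior odds = prior odds × likelihood ratio, so prior odds = posterior odds ÷ LR.
Posterior odds = 0.348/(1−0.348) = 0.5337. LR = 0.92/0.15 = 6.1333.
Prior odds = 0.5337/6.1333 = 0.0870, so P(H) = 0.0870/(1+0.0870) ≈ 0.08.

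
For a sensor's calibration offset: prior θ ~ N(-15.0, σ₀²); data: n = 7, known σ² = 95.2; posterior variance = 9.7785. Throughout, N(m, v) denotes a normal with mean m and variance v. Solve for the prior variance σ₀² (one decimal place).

σ₀² = 34.8

Posterior precision equals prior precision plus data precision: 1/σ_n² = 1/σ₀² + n/σ².
So 1/σ₀² = 1/9.7785 − 7/95.2 = 0.102265 − 0.073529 = 0.028736.
Hence σ₀² = 1/0.028736 ≈ 34.8.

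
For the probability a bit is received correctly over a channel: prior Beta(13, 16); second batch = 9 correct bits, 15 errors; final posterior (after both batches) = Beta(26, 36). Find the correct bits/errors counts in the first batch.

4 correct bits and 5 errors

Sequential conjugate updates are equivalent to a single update on the pooled data, so total successes = posterior α − prior α and total failures = posterior β − prior β.
Total across both batches: 26−13=13 correct bits, 36−16=20 errors.
Subtract the second batch: 13−9=4 correct bits and 20−15=5 errors.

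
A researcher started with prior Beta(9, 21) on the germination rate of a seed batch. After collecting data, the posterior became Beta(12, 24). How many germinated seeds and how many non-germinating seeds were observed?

3 germinated seeds and 3 non-germinating seeds

A Beta(a, b) prior with s successes and f failures in binomial data gives a Beta(a+s, b+f) posterior.
So s = 12 − 9 = 3 and f = 24 − 21 = 3.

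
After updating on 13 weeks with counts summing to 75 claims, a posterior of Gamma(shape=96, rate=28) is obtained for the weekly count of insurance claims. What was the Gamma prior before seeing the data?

Gamma–Poisson conjugacy: posterior shape = α + Σxᵢ, posterior rate = β + n.
So α = 96 − 75 = 21 and β = 28 − 13 = 15.

Gamma(shape=21, rate=15)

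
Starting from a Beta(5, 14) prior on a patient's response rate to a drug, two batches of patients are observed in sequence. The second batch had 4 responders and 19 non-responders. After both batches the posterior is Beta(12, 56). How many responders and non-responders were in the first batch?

3 responders and 23 non-responders

Sequential conjugate updates are equivalent to a single update on the pooled data, so total successes = posterior α − prior α and total failures = posterior β − prior β.
Total across both batches: 12−5=7 responders, 56−14=42 non-responders.
Subtract the second batch: 7−4=3 responders and 42−19=23 non-responders.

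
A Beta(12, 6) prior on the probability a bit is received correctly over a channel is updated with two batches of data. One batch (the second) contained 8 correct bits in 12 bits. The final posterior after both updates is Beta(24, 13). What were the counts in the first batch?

Sequential conjugate updates are equivalent to a single update on the pooled data, so total successes = posterior α − prior α and total failures = posterior β − prior β.
Total across both batches: 24−12=12 correct bits, 13−6=7 errors.
Subtract the second batch: 12−8=4 correct bits and 7−4=3 errors.

4 correct bits and 3 errors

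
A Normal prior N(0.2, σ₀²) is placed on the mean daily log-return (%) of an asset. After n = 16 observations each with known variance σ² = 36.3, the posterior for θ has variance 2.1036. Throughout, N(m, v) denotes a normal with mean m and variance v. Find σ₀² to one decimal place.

For the Normal–Normal model with known σ², precisions add: τ_n = τ₀ + n/σ².
So 1/σ₀² = 1/2.1036 − 16/36.3 = 0.475376 − 0.440771 = 0.034605.
Hence σ₀² = 1/0.034605 ≈ 28.9.

σ₀² = 28.9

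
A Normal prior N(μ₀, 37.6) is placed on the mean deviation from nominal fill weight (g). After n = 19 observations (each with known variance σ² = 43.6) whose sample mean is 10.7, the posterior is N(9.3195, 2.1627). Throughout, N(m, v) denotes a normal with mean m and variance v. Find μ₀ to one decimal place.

μ₀ = -13.3

With known observation variance, the Normal–Normal posterior has precision τ_n = τ₀ + n/σ² and mean μ_n = (τ₀μ₀ + (n/σ²)x̄)/τ_n.
Here τ₀ = 1/37.6 = 0.026596 and τ_data = 19/43.6 = 0.435780, so τ_n = 0.462376.
Rearranging for μ₀: μ₀ = (μ_n·τ_n − τ_data·x̄)/τ₀ = (9.3195·0.462376 − 0.435780·10.7) / 0.026596 = -0.353733/0.026596 ≈ -13.3.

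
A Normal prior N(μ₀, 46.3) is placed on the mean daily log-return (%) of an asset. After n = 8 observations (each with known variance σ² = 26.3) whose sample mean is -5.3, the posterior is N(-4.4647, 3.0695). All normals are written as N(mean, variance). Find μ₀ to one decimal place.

μ₀ = 7.3

With known observation variance, the Normal–Normal posterior has precision τ_n = τ₀ + n/σ² and mean μ_n = (τ₀μ₀ + (n/σ²)x̄)/τ_n.
Here τ₀ = 1/46.3 = 0.021598 and τ_data = 8/26.3 = 0.304183, so τ_n = 0.325781.
Rearranging for μ₀: μ₀ = (μ_n·τ_n − τ_data·x̄)/τ₀ = (-4.4647·0.325781 − 0.304183·-5.3) / 0.021598 = 0.157655/0.021598 ≈ 7.3.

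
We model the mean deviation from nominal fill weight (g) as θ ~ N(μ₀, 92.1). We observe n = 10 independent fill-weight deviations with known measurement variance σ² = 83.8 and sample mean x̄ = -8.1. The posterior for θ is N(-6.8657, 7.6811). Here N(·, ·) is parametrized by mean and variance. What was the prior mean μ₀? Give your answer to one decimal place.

μ₀ = 6.7

The posterior mean is a precision-weighted average: μ_n = (τ₀μ₀ + τ_data·x̄)/(τ₀+τ_data), with τ₀=1/σ₀² and τ_data=n/σ².
Here τ₀ = 1/92.1 = 0.010858 and τ_data = 10/83.8 = 0.119332, so τ_n = 0.130190.
Rearranging for μ₀: μ₀ = (μ_n·τ_n − τ_data·x̄)/τ₀ = (-6.8657·0.130190 − 0.119332·-8.1) / 0.010858 = 0.072744/0.010858 ≈ 6.7.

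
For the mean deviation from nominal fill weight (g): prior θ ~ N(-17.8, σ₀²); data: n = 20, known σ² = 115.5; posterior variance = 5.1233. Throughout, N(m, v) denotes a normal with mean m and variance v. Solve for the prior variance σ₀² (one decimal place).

Posterior precision equals prior precision plus data precision: 1/σ_n² = 1/σ₀² + n/σ².
So 1/σ₀² = 1/5.1233 − 20/115.5 = 0.195187 − 0.173160 = 0.022027.
Hence σ₀² = 1/0.022027 ≈ 45.4.

σ₀² = 45.4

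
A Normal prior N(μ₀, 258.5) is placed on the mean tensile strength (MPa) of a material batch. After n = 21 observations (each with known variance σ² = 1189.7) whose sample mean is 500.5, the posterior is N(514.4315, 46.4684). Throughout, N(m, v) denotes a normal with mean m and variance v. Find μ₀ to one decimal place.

μ₀ = 578.0

With known observation variance, the Normal–Normal posterior has precision τ_n = τ₀ + n/σ² and mean μ_n = (τ₀μ₀ + (n/σ²)x̄)/τ_n.
Here τ₀ = 1/258.5 = 0.003868 and τ_data = 21/1189.7 = 0.017652, so τ_n = 0.021520.
Rearranging for μ₀: μ₀ = (μ_n·τ_n − τ_data·x̄)/τ₀ = (514.4315·0.021520 − 0.017652·500.5) / 0.003868 = 2.235740/0.003868 ≈ 578.0.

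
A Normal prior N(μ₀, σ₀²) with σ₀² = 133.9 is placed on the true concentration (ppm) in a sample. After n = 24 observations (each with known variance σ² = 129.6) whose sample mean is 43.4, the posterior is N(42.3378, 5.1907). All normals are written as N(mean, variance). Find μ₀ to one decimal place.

μ₀ = 16.0

The posterior mean is a precision-weighted average: μ_n = (τ₀μ₀ + τ_data·x̄)/(τ₀+τ_data), with τ₀=1/σ₀² and τ_data=n/σ².
Here τ₀ = 1/133.9 = 0.007468 and τ_data = 24/129.6 = 0.185185, so τ_n = 0.192653.
Rearranging for μ₀: μ₀ = (μ_n·τ_n − τ_data·x̄)/τ₀ = (42.3378·0.192653 − 0.185185·43.4) / 0.007468 = 0.119475/0.007468 ≈ 16.0.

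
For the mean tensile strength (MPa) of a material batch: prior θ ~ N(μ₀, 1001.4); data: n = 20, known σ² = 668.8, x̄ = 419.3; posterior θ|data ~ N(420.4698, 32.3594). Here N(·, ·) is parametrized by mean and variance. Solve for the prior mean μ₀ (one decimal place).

With known observation variance, the Normal–Normal posterior has precision τ_n = τ₀ + n/σ² and mean μ_n = (τ₀μ₀ + (n/σ²)x̄)/τ_n.
Here τ₀ = 1/1001.4 = 0.000999 and τ_data = 20/668.8 = 0.029904, so τ_n = 0.030903.
Rearranging for μ₀: μ₀ = (μ_n·τ_n − τ_data·x̄)/τ₀ = (420.4698·0.030903 − 0.029904·419.3) / 0.000999 = 0.455031/0.000999 ≈ 455.5.

μ₀ = 455.5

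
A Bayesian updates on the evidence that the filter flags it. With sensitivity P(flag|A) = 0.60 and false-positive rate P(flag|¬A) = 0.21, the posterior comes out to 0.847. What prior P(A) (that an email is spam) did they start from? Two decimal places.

P(A) = 0.66

In odds form, posterior odds = prior odds × likelihood ratio, so prior odds = posterior odds ÷ LR.
Posterior odds = 0.847/(1−0.847) = 5.5359. LR = 0.60/0.21 = 2.8571.
Prior odds = 5.5359/2.8571 = 1.9376, so P(A) = 1.9376/(1+1.9376) ≈ 0.66.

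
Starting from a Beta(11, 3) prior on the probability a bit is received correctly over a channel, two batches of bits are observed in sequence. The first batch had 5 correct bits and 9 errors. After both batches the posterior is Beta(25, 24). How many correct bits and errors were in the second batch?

Sequential conjugate updates are equivalent to a single update on the pooled data, so total successes = posterior α − prior α and total failures = posterior β − prior β.
Total across both batches: 25−11=14 correct bits, 24−3=21 errors.
Subtract the first batch: 14−5=9 correct bits and 21−9=12 errors.

9 correct bits and 12 errors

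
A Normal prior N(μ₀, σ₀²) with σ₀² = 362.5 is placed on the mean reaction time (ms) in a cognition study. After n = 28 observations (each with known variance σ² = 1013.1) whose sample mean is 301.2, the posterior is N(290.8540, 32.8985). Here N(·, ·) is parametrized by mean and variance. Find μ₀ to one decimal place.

μ₀ = 187.2

The posterior mean is a precision-weighted average: μ_n = (τ₀μ₀ + τ_data·x̄)/(τ₀+τ_data), with τ₀=1/σ₀² and τ_data=n/σ².
Here τ₀ = 1/362.5 = 0.002759 and τ_data = 28/1013.1 = 0.027638, so τ_n = 0.030397.
Rearranging for μ₀: μ₀ = (μ_n·τ_n − τ_data·x̄)/τ₀ = (290.8540·0.030397 − 0.027638·301.2) / 0.002759 = 0.516523/0.002759 ≈ 187.2.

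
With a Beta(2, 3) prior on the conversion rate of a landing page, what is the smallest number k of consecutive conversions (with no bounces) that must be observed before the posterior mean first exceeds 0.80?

k = 11

After k conversions and 0 bounces the posterior is Beta(2+k, 3), with mean (2+k)/(2+3+k).
Set (2+k)/(5+k) > 0.80 and solve: k > (0.80·5 − 2)/(1 − 0.80) = 10.000.
The smallest integer exceeding 10.000 is 11, and checking k=11: (13)/(16) = 0.8125 > 0.80.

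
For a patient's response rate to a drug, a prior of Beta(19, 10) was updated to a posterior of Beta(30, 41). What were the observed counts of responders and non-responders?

Beta is conjugate to the binomial likelihood: posterior = Beta(a+s, b+f).
Match parameters: s=30−19=11, f=41−10=31.

11 responders and 31 non-responders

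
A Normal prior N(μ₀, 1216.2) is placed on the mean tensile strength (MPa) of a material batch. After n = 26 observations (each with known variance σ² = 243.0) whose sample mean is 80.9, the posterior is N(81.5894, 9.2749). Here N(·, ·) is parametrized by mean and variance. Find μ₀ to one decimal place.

The posterior mean is a precision-weighted average: μ_n = (τ₀μ₀ + τ_data·x̄)/(τ₀+τ_data), with τ₀=1/σ₀² and τ_data=n/σ².
Here τ₀ = 1/1216.2 = 0.000822 and τ_data = 26/243.0 = 0.106996, so τ_n = 0.107818.
Rearranging for μ₀: μ₀ = (μ_n·τ_n − τ_data·x̄)/τ₀ = (81.5894·0.107818 − 0.106996·80.9) / 0.000822 = 0.140830/0.000822 ≈ 171.3.

μ₀ = 171.3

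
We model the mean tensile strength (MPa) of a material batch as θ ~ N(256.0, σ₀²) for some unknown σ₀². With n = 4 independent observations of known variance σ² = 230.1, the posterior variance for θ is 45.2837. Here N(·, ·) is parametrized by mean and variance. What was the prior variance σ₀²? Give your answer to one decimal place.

Posterior precision equals prior precision plus data precision: 1/σ_n² = 1/σ₀² + n/σ².
So 1/σ₀² = 1/45.2837 − 4/230.1 = 0.022083 − 0.017384 = 0.004699.
Hence σ₀² = 1/0.004699 ≈ 212.8.

σ₀² = 212.8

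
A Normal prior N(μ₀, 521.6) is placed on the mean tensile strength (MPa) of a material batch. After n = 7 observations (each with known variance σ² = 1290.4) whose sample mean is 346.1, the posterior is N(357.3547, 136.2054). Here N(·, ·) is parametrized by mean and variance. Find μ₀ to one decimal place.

The posterior mean is a precision-weighted average: μ_n = (τ₀μ₀ + τ_data·x̄)/(τ₀+τ_data), with τ₀=1/σ₀² and τ_data=n/σ².
Here τ₀ = 1/521.6 = 0.001917 and τ_data = 7/1290.4 = 0.005425, so τ_n = 0.007342.
Rearranging for μ₀: μ₀ = (μ_n·τ_n − τ_data·x̄)/τ₀ = (357.3547·0.007342 − 0.005425·346.1) / 0.001917 = 0.746106/0.001917 ≈ 389.2.

μ₀ = 389.2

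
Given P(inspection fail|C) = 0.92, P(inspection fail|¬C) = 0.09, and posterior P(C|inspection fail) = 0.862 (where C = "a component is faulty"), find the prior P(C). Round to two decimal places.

In odds form, posterior odds = prior odds × likelihood ratio, so prior odds = posterior odds ÷ LR.
Posterior odds = 0.862/(1−0.862) = 6.2464. LR = 0.92/0.09 = 10.2222.
Prior odds = 6.2464/10.2222 = 0.6111, so P(C) = 0.6111/(1+0.6111) ≈ 0.38.

P(C) = 0.38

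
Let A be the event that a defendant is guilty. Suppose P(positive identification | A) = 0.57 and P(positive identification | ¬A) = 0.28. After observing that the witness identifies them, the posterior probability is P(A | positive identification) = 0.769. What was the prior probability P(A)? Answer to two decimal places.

In odds form, posterior odds = prior odds × likelihood ratio, so prior odds = posterior odds ÷ LR.
Posterior odds = 0.769/(1−0.769) = 3.3290. LR = 0.57/0.28 = 2.0357.
Prior odds = 3.3290/2.0357 = 1.6353, so P(A) = 1.6353/(1+1.6353) ≈ 0.62.

P(A) = 0.62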